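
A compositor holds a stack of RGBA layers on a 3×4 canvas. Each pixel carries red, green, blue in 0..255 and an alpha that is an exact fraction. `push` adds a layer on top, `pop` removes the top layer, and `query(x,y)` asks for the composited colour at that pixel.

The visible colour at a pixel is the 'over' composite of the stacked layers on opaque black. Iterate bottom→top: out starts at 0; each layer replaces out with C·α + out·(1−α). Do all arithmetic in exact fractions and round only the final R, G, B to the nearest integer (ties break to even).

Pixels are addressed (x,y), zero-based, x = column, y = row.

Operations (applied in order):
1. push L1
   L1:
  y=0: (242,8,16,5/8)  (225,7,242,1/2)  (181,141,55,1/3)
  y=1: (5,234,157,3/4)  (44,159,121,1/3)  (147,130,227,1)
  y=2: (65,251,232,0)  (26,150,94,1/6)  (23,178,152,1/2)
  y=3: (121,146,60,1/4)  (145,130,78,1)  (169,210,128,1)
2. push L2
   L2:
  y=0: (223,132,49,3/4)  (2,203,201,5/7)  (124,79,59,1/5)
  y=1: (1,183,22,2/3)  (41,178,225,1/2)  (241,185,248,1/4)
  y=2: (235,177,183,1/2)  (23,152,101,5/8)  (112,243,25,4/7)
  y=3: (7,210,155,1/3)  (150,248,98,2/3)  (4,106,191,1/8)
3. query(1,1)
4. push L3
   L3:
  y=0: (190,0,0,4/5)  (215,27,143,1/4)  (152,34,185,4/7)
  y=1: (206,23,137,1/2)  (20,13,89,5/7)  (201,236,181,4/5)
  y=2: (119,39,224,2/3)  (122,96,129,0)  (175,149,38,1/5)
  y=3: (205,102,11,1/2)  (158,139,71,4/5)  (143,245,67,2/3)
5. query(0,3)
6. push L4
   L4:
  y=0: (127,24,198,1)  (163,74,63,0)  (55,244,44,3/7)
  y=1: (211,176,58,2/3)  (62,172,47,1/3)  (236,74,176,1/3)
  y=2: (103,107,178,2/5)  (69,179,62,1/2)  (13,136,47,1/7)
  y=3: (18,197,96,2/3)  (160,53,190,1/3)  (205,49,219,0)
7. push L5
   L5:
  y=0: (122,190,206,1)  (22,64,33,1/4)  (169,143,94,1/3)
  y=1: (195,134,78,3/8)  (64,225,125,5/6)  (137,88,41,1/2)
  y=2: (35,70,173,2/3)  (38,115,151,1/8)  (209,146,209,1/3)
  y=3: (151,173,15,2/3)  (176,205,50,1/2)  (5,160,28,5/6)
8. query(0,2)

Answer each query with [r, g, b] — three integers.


at x=1,y=1 over L1,L2:
L1 α=1/3: [44/3, 53, 121/3]
L2 α=1/2: [167/6, 231/2, 398/3]
= [28, 116, 133]

(0,3) stack=L1,L2,L3; from [0,0,0]:
after L1 α=1/4: [121/4, 73/2, 15]
after L2 α=1/3: [45/2, 283/3, 185/3]
after L3 α=1/2: [455/4, 589/6, 109/3]
rounded: [114, 98, 36]

at x=0,y=2 over L1,L2,L3,L4,L5:
+L1 (α=0) → [0, 0, 0]
+L2 (α=1/2) → [235/2, 177/2, 183/2]
+L3 (α=2/3) → [237/2, 111/2, 1079/6]
+L4 (α=2/5) → [1123/10, 761/10, 1791/10]
+L5 (α=2/3) → [1823/30, 2161/30, 5251/30]
= [61, 72, 175]


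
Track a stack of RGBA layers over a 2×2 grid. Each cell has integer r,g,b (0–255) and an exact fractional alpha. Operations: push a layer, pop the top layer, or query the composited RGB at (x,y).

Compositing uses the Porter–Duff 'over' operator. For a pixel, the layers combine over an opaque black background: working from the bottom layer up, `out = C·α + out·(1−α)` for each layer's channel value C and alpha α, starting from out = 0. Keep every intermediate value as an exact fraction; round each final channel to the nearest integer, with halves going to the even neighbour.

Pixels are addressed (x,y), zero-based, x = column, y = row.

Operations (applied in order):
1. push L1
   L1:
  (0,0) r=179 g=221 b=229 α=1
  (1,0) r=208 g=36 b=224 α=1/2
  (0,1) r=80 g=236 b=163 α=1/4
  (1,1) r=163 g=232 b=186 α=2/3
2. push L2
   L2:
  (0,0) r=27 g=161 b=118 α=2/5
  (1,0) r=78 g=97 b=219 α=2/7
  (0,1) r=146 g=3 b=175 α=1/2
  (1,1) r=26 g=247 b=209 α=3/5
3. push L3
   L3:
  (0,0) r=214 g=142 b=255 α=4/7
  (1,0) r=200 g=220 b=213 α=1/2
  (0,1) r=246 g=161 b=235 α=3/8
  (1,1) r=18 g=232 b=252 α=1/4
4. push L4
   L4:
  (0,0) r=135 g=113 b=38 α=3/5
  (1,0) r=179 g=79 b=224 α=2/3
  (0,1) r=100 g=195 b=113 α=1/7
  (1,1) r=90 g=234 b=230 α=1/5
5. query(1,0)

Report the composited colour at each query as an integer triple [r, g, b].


query (1,0) [L1,L2,L3,L4] — begin 0,0,0
L1 α=1/2: [104, 18, 112]
L2 α=2/7: [676/7, 284/7, 998/7]
L3 α=1/2: [1038/7, 912/7, 2489/14]
L4 α=2/3: [3544/21, 2018/21, 8761/42]
rounded: [169, 96, 209]


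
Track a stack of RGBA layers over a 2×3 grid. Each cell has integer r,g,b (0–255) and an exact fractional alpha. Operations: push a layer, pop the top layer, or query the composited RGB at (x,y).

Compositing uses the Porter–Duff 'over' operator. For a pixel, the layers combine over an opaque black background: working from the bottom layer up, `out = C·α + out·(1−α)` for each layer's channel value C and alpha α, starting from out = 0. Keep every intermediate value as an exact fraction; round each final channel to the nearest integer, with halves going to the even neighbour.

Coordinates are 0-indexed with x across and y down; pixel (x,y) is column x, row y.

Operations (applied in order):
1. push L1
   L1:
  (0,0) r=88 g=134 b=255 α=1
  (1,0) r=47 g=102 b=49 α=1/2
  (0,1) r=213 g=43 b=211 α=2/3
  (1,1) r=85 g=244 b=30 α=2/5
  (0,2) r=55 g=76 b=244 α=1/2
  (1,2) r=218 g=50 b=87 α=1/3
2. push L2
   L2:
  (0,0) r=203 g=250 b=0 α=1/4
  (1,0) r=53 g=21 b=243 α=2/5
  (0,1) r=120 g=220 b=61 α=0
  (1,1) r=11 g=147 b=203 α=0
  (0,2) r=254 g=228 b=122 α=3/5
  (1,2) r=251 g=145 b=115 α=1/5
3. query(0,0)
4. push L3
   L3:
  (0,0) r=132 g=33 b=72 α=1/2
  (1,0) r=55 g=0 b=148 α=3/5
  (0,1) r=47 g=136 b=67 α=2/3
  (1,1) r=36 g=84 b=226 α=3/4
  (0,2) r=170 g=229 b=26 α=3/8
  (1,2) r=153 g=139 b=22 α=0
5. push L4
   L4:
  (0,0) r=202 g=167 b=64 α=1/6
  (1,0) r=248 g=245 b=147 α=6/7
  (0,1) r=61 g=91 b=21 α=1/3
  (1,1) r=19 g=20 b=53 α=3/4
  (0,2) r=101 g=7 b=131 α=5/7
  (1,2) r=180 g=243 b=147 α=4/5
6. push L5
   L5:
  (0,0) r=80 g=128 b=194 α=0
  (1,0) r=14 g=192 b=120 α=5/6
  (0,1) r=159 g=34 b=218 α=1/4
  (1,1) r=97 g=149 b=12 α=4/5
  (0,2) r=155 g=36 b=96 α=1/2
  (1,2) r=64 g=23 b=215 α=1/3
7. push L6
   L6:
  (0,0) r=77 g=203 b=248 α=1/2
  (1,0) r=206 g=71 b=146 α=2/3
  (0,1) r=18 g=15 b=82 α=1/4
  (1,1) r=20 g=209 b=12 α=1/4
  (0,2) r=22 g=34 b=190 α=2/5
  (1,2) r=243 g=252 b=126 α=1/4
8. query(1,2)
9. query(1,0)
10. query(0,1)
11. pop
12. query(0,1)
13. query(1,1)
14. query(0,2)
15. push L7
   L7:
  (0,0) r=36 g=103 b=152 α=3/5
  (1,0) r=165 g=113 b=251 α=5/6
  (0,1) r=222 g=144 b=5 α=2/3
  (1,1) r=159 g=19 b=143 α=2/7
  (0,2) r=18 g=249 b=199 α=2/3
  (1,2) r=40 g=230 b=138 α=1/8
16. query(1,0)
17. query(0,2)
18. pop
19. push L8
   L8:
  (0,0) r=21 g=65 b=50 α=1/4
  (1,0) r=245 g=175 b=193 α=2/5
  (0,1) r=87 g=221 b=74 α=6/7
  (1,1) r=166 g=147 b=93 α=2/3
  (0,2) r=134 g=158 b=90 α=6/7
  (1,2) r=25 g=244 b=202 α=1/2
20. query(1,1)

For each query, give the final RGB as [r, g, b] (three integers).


query (0,0) [L1,L2] — begin 0,0,0
L1 α=1: [88, 134, 255]
L2 α=1/4: [467/4, 163, 765/4]
= [117, 163, 191]

query (1,2) [L1,L2,L3,L4,L5,L6] — begin 0,0,0
+L1 (α=1/3) → [218/3, 50/3, 29]
+L2 (α=1/5) → [325/3, 127/3, 231/5]
+L3 (α=0) → [325/3, 127/3, 231/5]
+L4 (α=4/5) → [497/3, 3043/15, 3171/25]
+L5 (α=1/3) → [1186/9, 6431/45, 11717/75]
+L6 (α=1/4) → [1915/12, 10211/60, 14867/100]
rounded: [160, 170, 149]

query (1,0) [L1,L2,L3,L4,L5,L6] — begin 0,0,0
+L1 (α=1/2) → [47/2, 51, 49/2]
+L2 (α=2/5) → [353/10, 39, 1119/10]
+L3 (α=3/5) → [1178/25, 78/5, 3339/25]
+L4 (α=6/7) → [38378/175, 7428/35, 3627/25]
+L5 (α=5/6) → [8438/175, 6838/35, 6209/50]
+L6 (α=2/3) → [26846/175, 3936/35, 20809/150]
→ [153, 112, 139]

(0,1) stack=L1,L2,L3,L4,L5,L6; from [0,0,0]:
after L1 α=2/3: [142, 86/3, 422/3]
after L2 α=0: [142, 86/3, 422/3]
after L3 α=2/3: [236/3, 902/9, 824/9]
after L4 α=1/3: [655/9, 2623/27, 1837/27]
after L5 α=1/4: [283/3, 2929/36, 3799/36]
after L6 α=1/4: [301/4, 3109/48, 4783/48]
rounded: [75, 65, 100]

at x=0,y=1 over L1,L2,L3,L4,L5:
L1 α=2/3: [142, 86/3, 422/3]
L2 α=0: [142, 86/3, 422/3]
L3 α=2/3: [236/3, 902/9, 824/9]
L4 α=1/3: [655/9, 2623/27, 1837/27]
L5 α=1/4: [283/3, 2929/36, 3799/36]
rounded: [94, 81, 106]

at x=1,y=1 over L1,L2,L3,L4,L5:
L1 α=2/5: [34, 488/5, 12]
L2 α=0: [34, 488/5, 12]
L3 α=3/4: [71/2, 437/5, 345/2]
L4 α=3/4: [185/8, 737/20, 663/8]
L5 α=4/5: [3289/40, 12657/100, 1047/40]
→ [82, 127, 26]

(0,2) stack=L1,L2,L3,L4,L5; from [0,0,0]:
after L1 α=1/2: [55/2, 38, 122]
after L2 α=3/5: [817/5, 152, 122]
after L3 α=3/8: [1327/8, 1447/8, 86]
after L4 α=5/7: [3347/28, 1587/28, 827/7]
after L5 α=1/2: [7687/56, 2595/56, 1499/14]
rounded: [137, 46, 107]

at x=1,y=0 over L1,L2,L3,L4,L5,L7:
L1 α=1/2: [47/2, 51, 49/2]
L2 α=2/5: [353/10, 39, 1119/10]
L3 α=3/5: [1178/25, 78/5, 3339/25]
L4 α=6/7: [38378/175, 7428/35, 3627/25]
L5 α=5/6: [8438/175, 6838/35, 6209/50]
L7 α=5/6: [152813/1050, 8871/70, 68959/300]
rounded: [146, 127, 230]

(0,2) stack=L1,L2,L3,L4,L5,L7; from [0,0,0]:
after L1 α=1/2: [55/2, 38, 122]
after L2 α=3/5: [817/5, 152, 122]
after L3 α=3/8: [1327/8, 1447/8, 86]
after L4 α=5/7: [3347/28, 1587/28, 827/7]
after L5 α=1/2: [7687/56, 2595/56, 1499/14]
after L7 α=2/3: [9703/168, 10161/56, 2357/14]
→ [58, 181, 168]

(1,1) stack=L1,L2,L3,L4,L5,L8; from [0,0,0]:
after L1 α=2/5: [34, 488/5, 12]
after L2 α=0: [34, 488/5, 12]
after L3 α=3/4: [71/2, 437/5, 345/2]
after L4 α=3/4: [185/8, 737/20, 663/8]
after L5 α=4/5: [3289/40, 12657/100, 1047/40]
after L8 α=2/3: [5523/40, 14019/100, 2829/40]
rounded: [138, 140, 71]


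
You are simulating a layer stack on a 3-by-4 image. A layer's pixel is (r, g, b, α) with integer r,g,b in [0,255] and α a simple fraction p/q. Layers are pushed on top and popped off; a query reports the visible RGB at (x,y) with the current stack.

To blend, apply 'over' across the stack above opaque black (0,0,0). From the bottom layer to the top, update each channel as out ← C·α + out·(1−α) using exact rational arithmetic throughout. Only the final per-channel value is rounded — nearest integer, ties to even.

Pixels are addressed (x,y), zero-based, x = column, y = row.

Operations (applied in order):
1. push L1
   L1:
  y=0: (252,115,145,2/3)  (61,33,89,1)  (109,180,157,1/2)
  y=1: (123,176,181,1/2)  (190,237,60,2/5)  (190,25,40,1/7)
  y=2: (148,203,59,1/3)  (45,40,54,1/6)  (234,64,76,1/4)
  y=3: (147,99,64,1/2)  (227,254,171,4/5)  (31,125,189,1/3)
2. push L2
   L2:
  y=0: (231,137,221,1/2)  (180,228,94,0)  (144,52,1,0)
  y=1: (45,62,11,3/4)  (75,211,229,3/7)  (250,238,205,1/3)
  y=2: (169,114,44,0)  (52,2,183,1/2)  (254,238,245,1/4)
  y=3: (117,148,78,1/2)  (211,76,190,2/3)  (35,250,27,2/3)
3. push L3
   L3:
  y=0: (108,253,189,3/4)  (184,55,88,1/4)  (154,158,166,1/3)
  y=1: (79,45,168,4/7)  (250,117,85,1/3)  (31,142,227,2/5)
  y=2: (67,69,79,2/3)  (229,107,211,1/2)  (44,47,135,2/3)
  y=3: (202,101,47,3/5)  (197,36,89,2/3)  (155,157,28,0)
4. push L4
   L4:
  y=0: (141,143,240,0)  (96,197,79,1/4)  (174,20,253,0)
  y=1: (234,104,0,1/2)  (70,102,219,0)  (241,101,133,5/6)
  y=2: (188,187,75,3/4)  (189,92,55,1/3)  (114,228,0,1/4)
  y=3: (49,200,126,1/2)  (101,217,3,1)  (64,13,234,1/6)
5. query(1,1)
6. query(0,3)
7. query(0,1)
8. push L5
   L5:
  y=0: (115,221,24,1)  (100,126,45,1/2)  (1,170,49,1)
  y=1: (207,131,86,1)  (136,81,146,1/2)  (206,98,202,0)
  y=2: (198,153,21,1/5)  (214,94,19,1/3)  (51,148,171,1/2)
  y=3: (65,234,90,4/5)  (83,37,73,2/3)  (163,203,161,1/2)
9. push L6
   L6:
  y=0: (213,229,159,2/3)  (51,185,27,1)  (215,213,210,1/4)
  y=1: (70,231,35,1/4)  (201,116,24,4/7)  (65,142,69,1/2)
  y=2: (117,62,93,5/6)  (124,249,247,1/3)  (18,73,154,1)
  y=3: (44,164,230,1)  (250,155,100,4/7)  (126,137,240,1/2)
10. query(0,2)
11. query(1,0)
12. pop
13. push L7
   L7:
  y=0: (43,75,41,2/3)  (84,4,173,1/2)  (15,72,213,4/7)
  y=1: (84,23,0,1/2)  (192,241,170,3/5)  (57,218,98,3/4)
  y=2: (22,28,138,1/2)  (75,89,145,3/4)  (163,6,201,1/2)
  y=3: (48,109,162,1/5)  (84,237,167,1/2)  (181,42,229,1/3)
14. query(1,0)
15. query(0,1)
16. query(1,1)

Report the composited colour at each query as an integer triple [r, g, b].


at x=1,y=1 over L1,L2,L3,L4:
L1 α=2/5: [76, 474/5, 24]
L2 α=3/7: [529/7, 723/5, 783/7]
L3 α=1/3: [936/7, 677/5, 2161/21]
L4 α=0: [936/7, 677/5, 2161/21]
= [134, 135, 103]

query (0,3) [L1,L2,L3,L4] — begin 0,0,0
L1 α=1/2: [147/2, 99/2, 32]
L2 α=1/2: [381/4, 395/4, 55]
L3 α=3/5: [1593/10, 1001/10, 251/5]
L4 α=1/2: [2083/20, 3001/20, 881/10]
= [104, 150, 88]

at x=0,y=1 over L1,L2,L3,L4:
+L1 (α=1/2) → [123/2, 88, 181/2]
+L2 (α=3/4) → [393/8, 137/2, 247/8]
+L3 (α=4/7) → [3707/56, 771/14, 6117/56]
+L4 (α=1/2) → [16811/112, 2227/28, 6117/112]
= [150, 80, 55]

(0,2) stack=L1,L2,L3,L4,L5,L6; from [0,0,0]:
L1 α=1/3: [148/3, 203/3, 59/3]
L2 α=0: [148/3, 203/3, 59/3]
L3 α=2/3: [550/9, 617/9, 533/9]
L4 α=3/4: [2813/18, 2833/18, 1279/18]
L5 α=1/5: [7408/45, 7043/45, 2747/45]
L6 α=5/6: [33733/270, 20993/270, 11836/135]
= [125, 78, 88]

at x=1,y=0 over L1,L2,L3,L4,L5,L6:
after L1 α=1: [61, 33, 89]
after L2 α=0: [61, 33, 89]
after L3 α=1/4: [367/4, 77/2, 355/4]
after L4 α=1/4: [1485/16, 625/8, 1381/16]
after L5 α=1/2: [3085/32, 1633/16, 2101/32]
after L6 α=1: [51, 185, 27]
rounded: [51, 185, 27]

query (1,0) [L1,L2,L3,L4,L5,L7] — begin 0,0,0
after L1 α=1: [61, 33, 89]
after L2 α=0: [61, 33, 89]
after L3 α=1/4: [367/4, 77/2, 355/4]
after L4 α=1/4: [1485/16, 625/8, 1381/16]
after L5 α=1/2: [3085/32, 1633/16, 2101/32]
after L7 α=1/2: [5773/64, 1697/32, 7637/64]
rounded: [90, 53, 119]

(0,1) stack=L1,L2,L3,L4,L5,L7; from [0,0,0]:
L1 α=1/2: [123/2, 88, 181/2]
L2 α=3/4: [393/8, 137/2, 247/8]
L3 α=4/7: [3707/56, 771/14, 6117/56]
L4 α=1/2: [16811/112, 2227/28, 6117/112]
L5 α=1: [207, 131, 86]
L7 α=1/2: [291/2, 77, 43]
= [146, 77, 43]

query (1,1) [L1,L2,L3,L4,L5,L7] — begin 0,0,0
+L1 (α=2/5) → [76, 474/5, 24]
+L2 (α=3/7) → [529/7, 723/5, 783/7]
+L3 (α=1/3) → [936/7, 677/5, 2161/21]
+L4 (α=0) → [936/7, 677/5, 2161/21]
+L5 (α=1/2) → [944/7, 541/5, 5227/42]
+L7 (α=3/5) → [1184/7, 4697/25, 15937/105]
= [169, 188, 152]


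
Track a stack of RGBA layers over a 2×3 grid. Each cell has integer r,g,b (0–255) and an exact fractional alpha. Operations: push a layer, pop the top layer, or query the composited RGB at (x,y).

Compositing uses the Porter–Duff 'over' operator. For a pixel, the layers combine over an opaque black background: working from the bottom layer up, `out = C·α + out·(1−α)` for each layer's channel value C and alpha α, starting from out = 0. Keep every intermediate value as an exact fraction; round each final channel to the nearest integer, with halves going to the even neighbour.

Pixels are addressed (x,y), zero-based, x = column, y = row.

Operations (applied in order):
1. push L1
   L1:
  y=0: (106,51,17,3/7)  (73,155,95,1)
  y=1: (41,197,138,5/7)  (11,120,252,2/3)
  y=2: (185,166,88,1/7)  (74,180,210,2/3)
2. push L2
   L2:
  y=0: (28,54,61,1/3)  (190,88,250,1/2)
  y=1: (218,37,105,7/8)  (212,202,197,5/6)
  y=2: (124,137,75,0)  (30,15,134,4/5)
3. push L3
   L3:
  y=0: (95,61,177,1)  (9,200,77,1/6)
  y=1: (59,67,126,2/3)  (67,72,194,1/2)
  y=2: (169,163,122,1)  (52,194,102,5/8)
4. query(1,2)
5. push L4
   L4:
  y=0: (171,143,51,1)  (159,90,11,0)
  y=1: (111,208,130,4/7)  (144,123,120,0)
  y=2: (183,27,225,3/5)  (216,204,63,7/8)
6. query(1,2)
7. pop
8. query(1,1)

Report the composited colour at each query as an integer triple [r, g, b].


at x=1,y=2 over L1,L2,L3:
+L1 (α=2/3) → [148/3, 120, 140]
+L2 (α=4/5) → [508/15, 36, 676/5]
+L3 (α=5/8) → [226/5, 539/4, 2289/20]
= [45, 135, 114]

query (1,2) [L1,L2,L3,L4] — begin 0,0,0
after L1 α=2/3: [148/3, 120, 140]
after L2 α=4/5: [508/15, 36, 676/5]
after L3 α=5/8: [226/5, 539/4, 2289/20]
after L4 α=7/8: [3893/20, 6251/32, 11109/160]
rounded: [195, 195, 69]

(1,1) stack=L1,L2,L3; from [0,0,0]:
+L1 (α=2/3) → [22/3, 80, 168]
+L2 (α=5/6) → [1601/9, 545/3, 1153/6]
+L3 (α=1/2) → [1102/9, 761/6, 2317/12]
= [122, 127, 193]


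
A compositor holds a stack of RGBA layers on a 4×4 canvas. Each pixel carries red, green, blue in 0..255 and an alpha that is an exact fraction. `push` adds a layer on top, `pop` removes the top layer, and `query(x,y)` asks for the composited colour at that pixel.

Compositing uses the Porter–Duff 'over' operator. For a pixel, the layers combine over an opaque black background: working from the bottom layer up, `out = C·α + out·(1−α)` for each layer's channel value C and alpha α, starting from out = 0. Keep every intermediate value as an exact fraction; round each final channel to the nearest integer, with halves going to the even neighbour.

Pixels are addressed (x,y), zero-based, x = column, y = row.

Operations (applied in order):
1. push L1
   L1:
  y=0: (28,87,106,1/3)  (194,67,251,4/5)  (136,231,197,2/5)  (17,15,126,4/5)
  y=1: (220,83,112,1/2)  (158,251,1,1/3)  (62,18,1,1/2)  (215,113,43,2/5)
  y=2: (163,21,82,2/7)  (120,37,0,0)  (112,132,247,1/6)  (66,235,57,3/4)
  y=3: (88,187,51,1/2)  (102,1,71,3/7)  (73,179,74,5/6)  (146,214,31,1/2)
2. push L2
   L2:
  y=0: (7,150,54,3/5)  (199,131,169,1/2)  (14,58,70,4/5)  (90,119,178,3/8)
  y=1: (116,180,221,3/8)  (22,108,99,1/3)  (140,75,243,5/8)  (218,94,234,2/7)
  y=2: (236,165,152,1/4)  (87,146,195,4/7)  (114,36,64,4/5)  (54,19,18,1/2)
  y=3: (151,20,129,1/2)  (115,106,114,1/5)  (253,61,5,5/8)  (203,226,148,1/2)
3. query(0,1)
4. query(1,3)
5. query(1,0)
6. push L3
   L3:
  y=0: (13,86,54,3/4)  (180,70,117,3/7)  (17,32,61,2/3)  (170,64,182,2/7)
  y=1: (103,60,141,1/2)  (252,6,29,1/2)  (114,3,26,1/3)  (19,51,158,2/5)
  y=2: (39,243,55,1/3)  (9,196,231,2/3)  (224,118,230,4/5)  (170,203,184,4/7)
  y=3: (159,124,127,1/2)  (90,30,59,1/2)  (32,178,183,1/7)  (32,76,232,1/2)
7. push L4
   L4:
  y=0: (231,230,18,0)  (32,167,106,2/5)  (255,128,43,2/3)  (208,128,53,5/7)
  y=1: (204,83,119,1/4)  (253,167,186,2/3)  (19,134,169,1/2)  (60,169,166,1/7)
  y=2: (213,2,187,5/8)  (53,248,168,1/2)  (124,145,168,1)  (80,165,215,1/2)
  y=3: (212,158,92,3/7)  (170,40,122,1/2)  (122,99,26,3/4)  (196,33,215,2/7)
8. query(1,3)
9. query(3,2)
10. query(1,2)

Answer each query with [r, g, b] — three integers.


query (0,1) [L1,L2] — begin 0,0,0
after L1 α=1/2: [110, 83/2, 56]
after L2 α=3/8: [449/4, 1495/16, 943/8]
= [112, 93, 118]

(1,3) stack=L1,L2; from [0,0,0]:
L1 α=3/7: [306/7, 3/7, 213/7]
L2 α=1/5: [2029/35, 754/35, 330/7]
→ [58, 22, 47]

query (1,0) [L1,L2] — begin 0,0,0
after L1 α=4/5: [776/5, 268/5, 1004/5]
after L2 α=1/2: [1771/10, 923/10, 1849/10]
rounded: [177, 92, 185]

at x=1,y=3 over L1,L2,L3,L4:
L1 α=3/7: [306/7, 3/7, 213/7]
L2 α=1/5: [2029/35, 754/35, 330/7]
L3 α=1/2: [5179/70, 902/35, 743/14]
L4 α=1/2: [17079/140, 1151/35, 2451/28]
rounded: [122, 33, 88]

at x=3,y=2 over L1,L2,L3,L4:
+L1 (α=3/4) → [99/2, 705/4, 171/4]
+L2 (α=1/2) → [207/4, 781/8, 243/8]
+L3 (α=4/7) → [3341/28, 8839/56, 6617/56]
+L4 (α=1/2) → [5581/56, 18079/112, 18657/112]
rounded: [100, 161, 167]

at x=1,y=2 over L1,L2,L3,L4:
after L1 α=0: [0, 0, 0]
after L2 α=4/7: [348/7, 584/7, 780/7]
after L3 α=2/3: [158/7, 3328/21, 1338/7]
after L4 α=1/2: [529/14, 4268/21, 1257/7]
rounded: [38, 203, 180]


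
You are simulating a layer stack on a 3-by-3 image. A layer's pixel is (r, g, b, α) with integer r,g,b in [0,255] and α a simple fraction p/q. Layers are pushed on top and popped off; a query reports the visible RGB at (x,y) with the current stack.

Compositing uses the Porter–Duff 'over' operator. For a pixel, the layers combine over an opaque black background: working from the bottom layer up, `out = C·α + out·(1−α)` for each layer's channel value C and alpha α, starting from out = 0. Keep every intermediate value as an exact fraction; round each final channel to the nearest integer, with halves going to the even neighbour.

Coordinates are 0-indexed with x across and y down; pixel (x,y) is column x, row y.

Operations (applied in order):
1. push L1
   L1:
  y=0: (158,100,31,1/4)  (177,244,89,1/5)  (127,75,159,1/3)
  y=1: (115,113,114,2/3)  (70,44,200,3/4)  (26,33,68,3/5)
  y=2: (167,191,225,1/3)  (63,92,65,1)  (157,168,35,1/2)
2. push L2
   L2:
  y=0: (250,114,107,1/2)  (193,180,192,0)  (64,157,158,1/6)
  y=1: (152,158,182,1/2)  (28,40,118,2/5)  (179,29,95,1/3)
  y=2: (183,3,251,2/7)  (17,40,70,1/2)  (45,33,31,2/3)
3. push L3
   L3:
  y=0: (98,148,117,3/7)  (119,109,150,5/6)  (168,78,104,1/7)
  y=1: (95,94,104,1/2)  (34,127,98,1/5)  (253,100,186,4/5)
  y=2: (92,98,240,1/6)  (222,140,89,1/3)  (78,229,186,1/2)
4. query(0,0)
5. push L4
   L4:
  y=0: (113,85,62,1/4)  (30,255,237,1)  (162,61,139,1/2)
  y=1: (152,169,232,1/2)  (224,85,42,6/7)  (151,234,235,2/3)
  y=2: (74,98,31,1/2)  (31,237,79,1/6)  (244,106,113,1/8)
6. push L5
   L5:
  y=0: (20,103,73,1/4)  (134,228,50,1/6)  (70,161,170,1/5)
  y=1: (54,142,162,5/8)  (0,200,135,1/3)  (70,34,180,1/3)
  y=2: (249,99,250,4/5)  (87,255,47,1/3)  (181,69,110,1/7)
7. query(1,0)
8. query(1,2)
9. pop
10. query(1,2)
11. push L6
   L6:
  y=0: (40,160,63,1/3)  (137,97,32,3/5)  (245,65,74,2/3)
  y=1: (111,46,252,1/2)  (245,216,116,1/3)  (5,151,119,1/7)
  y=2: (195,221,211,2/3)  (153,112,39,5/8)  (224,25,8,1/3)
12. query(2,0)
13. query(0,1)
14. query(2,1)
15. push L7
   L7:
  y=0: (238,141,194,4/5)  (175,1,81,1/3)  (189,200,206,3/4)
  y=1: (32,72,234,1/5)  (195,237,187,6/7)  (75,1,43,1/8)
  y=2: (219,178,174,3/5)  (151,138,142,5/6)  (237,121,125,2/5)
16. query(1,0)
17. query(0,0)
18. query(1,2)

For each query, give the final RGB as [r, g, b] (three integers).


(0,0) stack=L1,L2,L3; from [0,0,0]:
after L1 α=1/4: [79/2, 25, 31/4]
after L2 α=1/2: [579/4, 139/2, 459/8]
after L3 α=3/7: [873/7, 722/7, 1161/14]
→ [125, 103, 83]

(1,0) stack=L1,L2,L3,L4,L5; from [0,0,0]:
L1 α=1/5: [177/5, 244/5, 89/5]
L2 α=0: [177/5, 244/5, 89/5]
L3 α=5/6: [1576/15, 2969/30, 3839/30]
L4 α=1: [30, 255, 237]
L5 α=1/6: [142/3, 501/2, 1235/6]
→ [47, 250, 206]

query (1,2) [L1,L2,L3,L4,L5] — begin 0,0,0
after L1 α=1: [63, 92, 65]
after L2 α=1/2: [40, 66, 135/2]
after L3 α=1/3: [302/3, 272/3, 224/3]
after L4 α=1/6: [1603/18, 2071/18, 1357/18]
after L5 α=1/3: [2386/27, 4366/27, 1780/27]
rounded: [88, 162, 66]

(1,2) stack=L1,L2,L3,L4; from [0,0,0]:
L1 α=1: [63, 92, 65]
L2 α=1/2: [40, 66, 135/2]
L3 α=1/3: [302/3, 272/3, 224/3]
L4 α=1/6: [1603/18, 2071/18, 1357/18]
→ [89, 115, 75]

query (2,0) [L1,L2,L3,L4,L6] — begin 0,0,0
+L1 (α=1/3) → [127/3, 25, 53]
+L2 (α=1/6) → [827/18, 47, 141/2]
+L3 (α=1/7) → [1331/21, 360/7, 527/7]
+L4 (α=1/2) → [4733/42, 787/14, 750/7]
+L6 (α=2/3) → [25313/126, 869/14, 1786/21]
rounded: [201, 62, 85]

(0,1) stack=L1,L2,L3,L4,L6; from [0,0,0]:
after L1 α=2/3: [230/3, 226/3, 76]
after L2 α=1/2: [343/3, 350/3, 129]
after L3 α=1/2: [314/3, 316/3, 233/2]
after L4 α=1/2: [385/3, 823/6, 697/4]
after L6 α=1/2: [359/3, 1099/12, 1705/8]
→ [120, 92, 213]

(2,1) stack=L1,L2,L3,L4,L6; from [0,0,0]:
L1 α=3/5: [78/5, 99/5, 204/5]
L2 α=1/3: [1051/15, 343/15, 883/15]
L3 α=4/5: [16231/75, 6343/75, 12043/75]
L4 α=2/3: [38881/225, 41443/225, 47293/225]
L6 α=1/7: [78137/525, 94211/525, 103511/525]
= [149, 179, 197]

query (1,0) [L1,L2,L3,L4,L6,L7] — begin 0,0,0
L1 α=1/5: [177/5, 244/5, 89/5]
L2 α=0: [177/5, 244/5, 89/5]
L3 α=5/6: [1576/15, 2969/30, 3839/30]
L4 α=1: [30, 255, 237]
L6 α=3/5: [471/5, 801/5, 114]
L7 α=1/3: [1817/15, 1607/15, 103]
= [121, 107, 103]

at x=0,y=0 over L1,L2,L3,L4,L6,L7:
+L1 (α=1/4) → [79/2, 25, 31/4]
+L2 (α=1/2) → [579/4, 139/2, 459/8]
+L3 (α=3/7) → [873/7, 722/7, 1161/14]
+L4 (α=1/4) → [1705/14, 2761/28, 4351/56]
+L6 (α=1/3) → [1985/21, 1667/14, 6115/84]
+L7 (α=4/5) → [21977/105, 9563/70, 71299/420]
= [209, 137, 170]

(1,2) stack=L1,L2,L3,L4,L6,L7; from [0,0,0]:
after L1 α=1: [63, 92, 65]
after L2 α=1/2: [40, 66, 135/2]
after L3 α=1/3: [302/3, 272/3, 224/3]
after L4 α=1/6: [1603/18, 2071/18, 1357/18]
after L6 α=5/8: [6193/48, 5431/48, 2527/48]
after L7 α=5/6: [42433/288, 38551/288, 36607/288]
= [147, 134, 127]


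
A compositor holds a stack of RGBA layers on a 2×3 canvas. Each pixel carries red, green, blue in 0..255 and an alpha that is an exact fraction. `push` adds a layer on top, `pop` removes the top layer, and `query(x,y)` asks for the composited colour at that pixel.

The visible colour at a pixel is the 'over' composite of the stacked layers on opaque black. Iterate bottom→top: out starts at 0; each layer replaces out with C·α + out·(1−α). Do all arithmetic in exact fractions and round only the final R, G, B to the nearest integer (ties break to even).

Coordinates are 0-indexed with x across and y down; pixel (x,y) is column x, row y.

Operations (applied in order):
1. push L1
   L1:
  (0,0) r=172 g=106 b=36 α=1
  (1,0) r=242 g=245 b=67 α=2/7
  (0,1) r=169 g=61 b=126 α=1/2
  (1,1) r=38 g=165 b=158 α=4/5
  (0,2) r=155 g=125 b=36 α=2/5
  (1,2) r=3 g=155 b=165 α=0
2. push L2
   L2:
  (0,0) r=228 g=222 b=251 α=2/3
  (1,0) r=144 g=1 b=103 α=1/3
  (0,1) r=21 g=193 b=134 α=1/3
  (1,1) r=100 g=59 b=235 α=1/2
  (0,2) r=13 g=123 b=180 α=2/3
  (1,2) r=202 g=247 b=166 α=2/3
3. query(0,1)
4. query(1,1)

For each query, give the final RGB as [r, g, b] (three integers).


(0,1) stack=L1,L2; from [0,0,0]:
L1 α=1/2: [169/2, 61/2, 63]
L2 α=1/3: [190/3, 254/3, 260/3]
= [63, 85, 87]

query (1,1) [L1,L2] — begin 0,0,0
+L1 (α=4/5) → [152/5, 132, 632/5]
+L2 (α=1/2) → [326/5, 191/2, 1807/10]
→ [65, 96, 181]


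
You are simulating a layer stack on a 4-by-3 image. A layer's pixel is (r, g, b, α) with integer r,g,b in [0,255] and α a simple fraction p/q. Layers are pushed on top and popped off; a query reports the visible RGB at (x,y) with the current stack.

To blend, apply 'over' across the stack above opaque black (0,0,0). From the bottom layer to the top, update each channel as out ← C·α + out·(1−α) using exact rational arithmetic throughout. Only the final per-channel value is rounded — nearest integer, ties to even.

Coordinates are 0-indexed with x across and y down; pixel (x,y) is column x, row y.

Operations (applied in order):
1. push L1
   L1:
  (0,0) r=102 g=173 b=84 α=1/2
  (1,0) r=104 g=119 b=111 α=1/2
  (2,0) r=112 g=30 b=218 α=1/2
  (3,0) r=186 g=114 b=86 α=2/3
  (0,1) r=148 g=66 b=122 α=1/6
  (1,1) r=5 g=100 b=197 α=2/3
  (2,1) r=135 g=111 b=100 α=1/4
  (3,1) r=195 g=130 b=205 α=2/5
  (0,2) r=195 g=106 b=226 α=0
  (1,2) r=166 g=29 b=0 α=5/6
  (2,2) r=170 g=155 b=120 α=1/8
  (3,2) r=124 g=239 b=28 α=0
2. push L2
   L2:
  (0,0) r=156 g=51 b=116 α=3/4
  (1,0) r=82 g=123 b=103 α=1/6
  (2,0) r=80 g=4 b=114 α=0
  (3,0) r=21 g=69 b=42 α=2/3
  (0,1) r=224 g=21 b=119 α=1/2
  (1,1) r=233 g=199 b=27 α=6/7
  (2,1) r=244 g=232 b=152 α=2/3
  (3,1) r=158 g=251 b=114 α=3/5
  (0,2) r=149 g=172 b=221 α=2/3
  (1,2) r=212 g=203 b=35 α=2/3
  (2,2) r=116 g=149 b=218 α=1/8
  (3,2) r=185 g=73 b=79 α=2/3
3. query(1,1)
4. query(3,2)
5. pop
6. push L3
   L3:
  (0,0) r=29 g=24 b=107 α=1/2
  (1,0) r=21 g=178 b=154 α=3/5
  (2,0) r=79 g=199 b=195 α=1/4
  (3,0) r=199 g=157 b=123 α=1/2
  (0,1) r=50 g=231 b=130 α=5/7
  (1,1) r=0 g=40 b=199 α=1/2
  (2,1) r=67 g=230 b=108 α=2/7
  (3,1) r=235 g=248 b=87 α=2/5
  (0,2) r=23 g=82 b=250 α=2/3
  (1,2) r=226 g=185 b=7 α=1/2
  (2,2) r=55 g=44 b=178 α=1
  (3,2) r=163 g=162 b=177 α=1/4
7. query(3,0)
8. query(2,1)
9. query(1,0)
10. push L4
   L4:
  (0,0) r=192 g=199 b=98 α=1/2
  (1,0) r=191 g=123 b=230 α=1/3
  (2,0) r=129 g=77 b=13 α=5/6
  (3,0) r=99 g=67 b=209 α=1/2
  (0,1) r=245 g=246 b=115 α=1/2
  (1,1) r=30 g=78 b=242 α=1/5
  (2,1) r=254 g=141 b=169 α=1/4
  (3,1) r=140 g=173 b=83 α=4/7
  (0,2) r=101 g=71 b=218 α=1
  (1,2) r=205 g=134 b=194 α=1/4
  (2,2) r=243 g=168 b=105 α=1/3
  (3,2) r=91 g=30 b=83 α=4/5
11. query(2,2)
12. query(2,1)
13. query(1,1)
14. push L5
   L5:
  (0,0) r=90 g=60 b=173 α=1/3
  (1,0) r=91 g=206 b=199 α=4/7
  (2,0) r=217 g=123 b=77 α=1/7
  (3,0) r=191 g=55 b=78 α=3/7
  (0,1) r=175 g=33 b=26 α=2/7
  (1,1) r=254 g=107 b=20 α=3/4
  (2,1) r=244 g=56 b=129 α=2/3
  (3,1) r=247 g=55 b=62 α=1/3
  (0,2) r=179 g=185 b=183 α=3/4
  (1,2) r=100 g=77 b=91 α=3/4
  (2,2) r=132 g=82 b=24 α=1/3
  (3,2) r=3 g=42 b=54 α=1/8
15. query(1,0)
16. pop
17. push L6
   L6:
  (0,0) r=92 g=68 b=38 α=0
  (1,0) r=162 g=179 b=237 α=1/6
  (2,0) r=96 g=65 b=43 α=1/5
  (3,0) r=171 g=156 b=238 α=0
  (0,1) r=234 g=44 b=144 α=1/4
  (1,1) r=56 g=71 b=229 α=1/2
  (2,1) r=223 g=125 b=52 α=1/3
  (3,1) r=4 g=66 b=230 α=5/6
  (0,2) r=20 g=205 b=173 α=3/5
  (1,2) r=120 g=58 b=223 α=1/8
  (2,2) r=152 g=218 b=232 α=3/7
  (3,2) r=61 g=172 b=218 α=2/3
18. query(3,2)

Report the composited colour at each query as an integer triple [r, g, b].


at x=1,y=1 over L1,L2:
+L1 (α=2/3) → [10/3, 200/3, 394/3]
+L2 (α=6/7) → [4204/21, 3782/21, 880/21]
= [200, 180, 42]

query (3,2) [L1,L2] — begin 0,0,0
+L1 (α=0) → [0, 0, 0]
+L2 (α=2/3) → [370/3, 146/3, 158/3]
rounded: [123, 49, 53]

query (3,0) [L1,L3] — begin 0,0,0
L1 α=2/3: [124, 76, 172/3]
L3 α=1/2: [323/2, 233/2, 541/6]
= [162, 116, 90]

at x=2,y=1 over L1,L3:
L1 α=1/4: [135/4, 111/4, 25]
L3 α=2/7: [173/4, 2395/28, 341/7]
= [43, 86, 49]

(1,0) stack=L1,L3; from [0,0,0]:
L1 α=1/2: [52, 119/2, 111/2]
L3 α=3/5: [167/5, 653/5, 573/5]
rounded: [33, 131, 115]

at x=2,y=2 over L1,L3,L4:
after L1 α=1/8: [85/4, 155/8, 15]
after L3 α=1: [55, 44, 178]
after L4 α=1/3: [353/3, 256/3, 461/3]
rounded: [118, 85, 154]

(2,1) stack=L1,L3,L4; from [0,0,0]:
after L1 α=1/4: [135/4, 111/4, 25]
after L3 α=2/7: [173/4, 2395/28, 341/7]
after L4 α=1/4: [1535/16, 11133/112, 1103/14]
→ [96, 99, 79]

at x=1,y=1 over L1,L3,L4:
L1 α=2/3: [10/3, 200/3, 394/3]
L3 α=1/2: [5/3, 160/3, 991/6]
L4 α=1/5: [22/3, 874/15, 2708/15]
= [7, 58, 181]

at x=1,y=0 over L1,L3,L4,L5:
+L1 (α=1/2) → [52, 119/2, 111/2]
+L3 (α=3/5) → [167/5, 653/5, 573/5]
+L4 (α=1/3) → [1289/15, 1921/15, 2296/15]
+L5 (α=4/7) → [3109/35, 863/5, 6276/35]
= [89, 173, 179]

at x=3,y=2 over L1,L3,L4,L6:
+L1 (α=0) → [0, 0, 0]
+L3 (α=1/4) → [163/4, 81/2, 177/4]
+L4 (α=4/5) → [1619/20, 321/10, 301/4]
+L6 (α=2/3) → [1353/20, 3761/30, 2045/12]
→ [68, 125, 170]


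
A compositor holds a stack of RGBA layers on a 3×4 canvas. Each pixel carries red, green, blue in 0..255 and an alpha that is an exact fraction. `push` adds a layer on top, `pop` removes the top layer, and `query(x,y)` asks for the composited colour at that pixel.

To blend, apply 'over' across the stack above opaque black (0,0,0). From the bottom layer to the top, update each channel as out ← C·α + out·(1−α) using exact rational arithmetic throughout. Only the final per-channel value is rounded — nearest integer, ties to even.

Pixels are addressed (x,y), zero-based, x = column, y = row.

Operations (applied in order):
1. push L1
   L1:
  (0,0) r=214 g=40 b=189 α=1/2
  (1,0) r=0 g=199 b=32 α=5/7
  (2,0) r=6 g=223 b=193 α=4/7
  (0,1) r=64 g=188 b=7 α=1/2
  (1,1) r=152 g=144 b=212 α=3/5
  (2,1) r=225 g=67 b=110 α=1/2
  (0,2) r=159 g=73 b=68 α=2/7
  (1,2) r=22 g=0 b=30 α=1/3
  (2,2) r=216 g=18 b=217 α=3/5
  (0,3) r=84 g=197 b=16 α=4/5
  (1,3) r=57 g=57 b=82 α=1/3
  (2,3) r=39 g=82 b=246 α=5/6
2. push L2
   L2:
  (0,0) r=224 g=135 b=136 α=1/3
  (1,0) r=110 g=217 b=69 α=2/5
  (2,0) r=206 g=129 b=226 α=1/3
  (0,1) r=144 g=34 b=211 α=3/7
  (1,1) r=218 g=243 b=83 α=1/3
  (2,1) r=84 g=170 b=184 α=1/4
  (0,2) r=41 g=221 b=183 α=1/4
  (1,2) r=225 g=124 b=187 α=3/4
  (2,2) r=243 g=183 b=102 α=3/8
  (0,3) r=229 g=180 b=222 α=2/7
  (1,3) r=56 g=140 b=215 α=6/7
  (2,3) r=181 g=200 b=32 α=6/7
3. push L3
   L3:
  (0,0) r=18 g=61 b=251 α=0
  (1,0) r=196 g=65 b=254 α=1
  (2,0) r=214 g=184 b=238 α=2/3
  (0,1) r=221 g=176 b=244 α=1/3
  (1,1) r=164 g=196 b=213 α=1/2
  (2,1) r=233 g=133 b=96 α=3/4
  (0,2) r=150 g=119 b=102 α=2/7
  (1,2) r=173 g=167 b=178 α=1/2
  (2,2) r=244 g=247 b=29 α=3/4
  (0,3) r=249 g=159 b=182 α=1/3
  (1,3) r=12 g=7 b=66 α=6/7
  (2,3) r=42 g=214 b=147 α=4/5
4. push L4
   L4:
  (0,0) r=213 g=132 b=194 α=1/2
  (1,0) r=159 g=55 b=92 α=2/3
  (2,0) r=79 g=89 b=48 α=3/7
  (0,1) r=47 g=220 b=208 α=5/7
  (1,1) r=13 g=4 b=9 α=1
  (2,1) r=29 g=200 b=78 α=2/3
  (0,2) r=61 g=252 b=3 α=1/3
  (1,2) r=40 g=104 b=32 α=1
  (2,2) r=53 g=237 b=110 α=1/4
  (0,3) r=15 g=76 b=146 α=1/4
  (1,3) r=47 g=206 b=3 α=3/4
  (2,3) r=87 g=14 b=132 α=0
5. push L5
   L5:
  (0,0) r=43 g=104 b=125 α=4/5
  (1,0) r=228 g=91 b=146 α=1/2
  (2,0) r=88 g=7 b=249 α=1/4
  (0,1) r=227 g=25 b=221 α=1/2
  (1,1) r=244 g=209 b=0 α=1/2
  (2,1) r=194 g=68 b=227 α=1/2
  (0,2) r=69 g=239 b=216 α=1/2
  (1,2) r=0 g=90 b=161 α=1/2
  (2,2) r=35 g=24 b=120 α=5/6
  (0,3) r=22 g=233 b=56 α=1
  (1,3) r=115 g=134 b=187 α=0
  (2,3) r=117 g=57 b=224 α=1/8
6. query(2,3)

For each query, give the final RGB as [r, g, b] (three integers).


at x=2,y=3 over L1,L2,L3,L4,L5:
+L1 (α=5/6) → [65/2, 205/3, 205]
+L2 (α=6/7) → [2237/14, 3805/21, 397/7]
+L3 (α=4/5) → [4589/70, 21781/105, 4513/35]
+L4 (α=0) → [4589/70, 21781/105, 4513/35]
+L5 (α=1/8) → [5759/80, 5659/30, 5633/40]
→ [72, 189, 141]


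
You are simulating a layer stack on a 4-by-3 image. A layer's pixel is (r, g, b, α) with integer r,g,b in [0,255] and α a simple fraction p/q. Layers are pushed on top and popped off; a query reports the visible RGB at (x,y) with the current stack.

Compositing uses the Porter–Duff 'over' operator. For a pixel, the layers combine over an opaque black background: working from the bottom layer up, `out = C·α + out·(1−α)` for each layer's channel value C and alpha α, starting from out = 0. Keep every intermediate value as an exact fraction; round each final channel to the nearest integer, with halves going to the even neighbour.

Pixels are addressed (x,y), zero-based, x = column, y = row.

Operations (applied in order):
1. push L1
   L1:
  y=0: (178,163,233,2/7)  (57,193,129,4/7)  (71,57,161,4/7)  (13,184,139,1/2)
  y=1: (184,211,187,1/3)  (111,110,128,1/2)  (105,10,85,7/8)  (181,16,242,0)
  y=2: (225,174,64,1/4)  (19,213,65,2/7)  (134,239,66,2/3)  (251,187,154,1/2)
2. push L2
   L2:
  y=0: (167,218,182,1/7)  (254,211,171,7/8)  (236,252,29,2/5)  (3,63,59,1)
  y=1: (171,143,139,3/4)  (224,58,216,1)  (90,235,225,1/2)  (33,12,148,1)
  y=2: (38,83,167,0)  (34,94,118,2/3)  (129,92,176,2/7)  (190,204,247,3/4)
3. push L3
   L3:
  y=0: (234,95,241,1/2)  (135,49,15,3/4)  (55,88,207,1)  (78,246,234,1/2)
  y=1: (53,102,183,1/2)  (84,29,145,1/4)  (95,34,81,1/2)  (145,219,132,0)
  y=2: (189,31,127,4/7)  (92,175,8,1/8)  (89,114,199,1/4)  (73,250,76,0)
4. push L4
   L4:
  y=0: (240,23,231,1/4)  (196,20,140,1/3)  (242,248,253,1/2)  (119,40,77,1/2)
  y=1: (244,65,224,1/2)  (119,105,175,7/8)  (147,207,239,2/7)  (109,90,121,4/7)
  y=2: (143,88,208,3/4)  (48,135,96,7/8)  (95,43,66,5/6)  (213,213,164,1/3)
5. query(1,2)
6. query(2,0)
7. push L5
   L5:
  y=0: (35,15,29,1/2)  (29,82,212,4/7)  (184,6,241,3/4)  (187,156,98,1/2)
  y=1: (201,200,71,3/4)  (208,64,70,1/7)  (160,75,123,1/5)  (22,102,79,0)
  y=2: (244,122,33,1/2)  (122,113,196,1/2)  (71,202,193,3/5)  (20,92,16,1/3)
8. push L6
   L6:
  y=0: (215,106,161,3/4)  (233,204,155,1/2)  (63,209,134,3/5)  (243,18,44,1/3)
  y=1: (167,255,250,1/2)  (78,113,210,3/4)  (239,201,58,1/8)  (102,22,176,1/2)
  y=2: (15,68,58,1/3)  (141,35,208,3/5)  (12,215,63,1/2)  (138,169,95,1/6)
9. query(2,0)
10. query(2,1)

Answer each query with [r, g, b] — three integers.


(1,2) stack=L1,L2,L3,L4; from [0,0,0]:
L1 α=2/7: [38/7, 426/7, 130/7]
L2 α=2/3: [514/21, 1742/21, 594/7]
L3 α=1/8: [395/12, 2267/24, 301/4]
L4 α=7/8: [4427/96, 24947/192, 2989/32]
= [46, 130, 93]

at x=2,y=0 over L1,L2,L3,L4:
+L1 (α=4/7) → [284/7, 228/7, 92]
+L2 (α=2/5) → [4156/35, 4212/35, 334/5]
+L3 (α=1) → [55, 88, 207]
+L4 (α=1/2) → [297/2, 168, 230]
rounded: [148, 168, 230]

(2,0) stack=L1,L2,L3,L4,L5,L6; from [0,0,0]:
L1 α=4/7: [284/7, 228/7, 92]
L2 α=2/5: [4156/35, 4212/35, 334/5]
L3 α=1: [55, 88, 207]
L4 α=1/2: [297/2, 168, 230]
L5 α=3/4: [1401/8, 93/2, 953/4]
L6 α=3/5: [2157/20, 144, 1757/10]
rounded: [108, 144, 176]

at x=2,y=1 over L1,L2,L3,L4,L5,L6:
L1 α=7/8: [735/8, 35/4, 595/8]
L2 α=1/2: [1455/16, 975/8, 2395/16]
L3 α=1/2: [2975/32, 1247/16, 3691/32]
L4 α=2/7: [3469/32, 1837/16, 33751/224]
L5 α=1/5: [4749/40, 2137/20, 40639/280]
L6 α=1/8: [42803/320, 18979/160, 42959/320]
= [134, 119, 134]


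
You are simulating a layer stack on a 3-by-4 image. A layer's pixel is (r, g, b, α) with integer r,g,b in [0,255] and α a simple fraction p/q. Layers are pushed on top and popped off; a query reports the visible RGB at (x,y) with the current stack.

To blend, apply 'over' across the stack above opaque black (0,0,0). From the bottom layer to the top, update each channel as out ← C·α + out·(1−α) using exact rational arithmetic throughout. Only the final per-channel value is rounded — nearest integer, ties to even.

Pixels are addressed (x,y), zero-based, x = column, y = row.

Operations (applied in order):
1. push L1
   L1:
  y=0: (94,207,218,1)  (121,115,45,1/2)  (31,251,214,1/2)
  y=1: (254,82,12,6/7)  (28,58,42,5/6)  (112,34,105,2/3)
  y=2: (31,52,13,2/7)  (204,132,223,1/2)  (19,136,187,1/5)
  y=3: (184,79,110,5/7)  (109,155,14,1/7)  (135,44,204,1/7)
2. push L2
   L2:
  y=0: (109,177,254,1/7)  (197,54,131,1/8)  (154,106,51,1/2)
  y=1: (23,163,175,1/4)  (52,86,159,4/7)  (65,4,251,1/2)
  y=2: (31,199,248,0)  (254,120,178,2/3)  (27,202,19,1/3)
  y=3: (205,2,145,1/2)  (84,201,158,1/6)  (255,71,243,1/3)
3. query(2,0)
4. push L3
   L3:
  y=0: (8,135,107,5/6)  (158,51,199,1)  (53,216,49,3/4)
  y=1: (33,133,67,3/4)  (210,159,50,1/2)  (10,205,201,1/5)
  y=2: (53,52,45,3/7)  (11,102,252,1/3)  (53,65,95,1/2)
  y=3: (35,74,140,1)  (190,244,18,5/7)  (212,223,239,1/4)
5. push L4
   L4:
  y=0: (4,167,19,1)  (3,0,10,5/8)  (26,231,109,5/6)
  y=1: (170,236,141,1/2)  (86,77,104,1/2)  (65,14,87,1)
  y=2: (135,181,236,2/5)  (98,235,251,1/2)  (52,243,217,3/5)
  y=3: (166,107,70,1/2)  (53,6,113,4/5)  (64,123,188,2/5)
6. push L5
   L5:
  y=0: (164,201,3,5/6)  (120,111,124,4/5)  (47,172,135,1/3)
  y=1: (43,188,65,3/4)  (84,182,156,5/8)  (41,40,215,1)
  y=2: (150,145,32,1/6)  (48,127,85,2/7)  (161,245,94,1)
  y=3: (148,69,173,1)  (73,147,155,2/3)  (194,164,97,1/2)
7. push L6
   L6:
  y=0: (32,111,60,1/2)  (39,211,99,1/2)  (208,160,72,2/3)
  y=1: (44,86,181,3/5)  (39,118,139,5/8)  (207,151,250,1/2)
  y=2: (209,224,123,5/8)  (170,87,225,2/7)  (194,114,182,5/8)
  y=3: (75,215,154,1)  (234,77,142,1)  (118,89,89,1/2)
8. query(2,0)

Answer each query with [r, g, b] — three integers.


(2,0) stack=L1,L2; from [0,0,0]:
L1 α=1/2: [31/2, 251/2, 107]
L2 α=1/2: [339/4, 463/4, 79]
rounded: [85, 116, 79]

at x=2,y=0 over L1,L2,L3,L4,L5,L6:
+L1 (α=1/2) → [31/2, 251/2, 107]
+L2 (α=1/2) → [339/4, 463/4, 79]
+L3 (α=3/4) → [975/16, 3055/16, 113/2]
+L4 (α=5/6) → [3055/96, 21535/96, 401/4]
+L5 (α=1/3) → [5311/144, 29791/144, 671/6]
+L6 (α=2/3) → [65215/432, 75871/432, 1535/18]
= [151, 176, 85]


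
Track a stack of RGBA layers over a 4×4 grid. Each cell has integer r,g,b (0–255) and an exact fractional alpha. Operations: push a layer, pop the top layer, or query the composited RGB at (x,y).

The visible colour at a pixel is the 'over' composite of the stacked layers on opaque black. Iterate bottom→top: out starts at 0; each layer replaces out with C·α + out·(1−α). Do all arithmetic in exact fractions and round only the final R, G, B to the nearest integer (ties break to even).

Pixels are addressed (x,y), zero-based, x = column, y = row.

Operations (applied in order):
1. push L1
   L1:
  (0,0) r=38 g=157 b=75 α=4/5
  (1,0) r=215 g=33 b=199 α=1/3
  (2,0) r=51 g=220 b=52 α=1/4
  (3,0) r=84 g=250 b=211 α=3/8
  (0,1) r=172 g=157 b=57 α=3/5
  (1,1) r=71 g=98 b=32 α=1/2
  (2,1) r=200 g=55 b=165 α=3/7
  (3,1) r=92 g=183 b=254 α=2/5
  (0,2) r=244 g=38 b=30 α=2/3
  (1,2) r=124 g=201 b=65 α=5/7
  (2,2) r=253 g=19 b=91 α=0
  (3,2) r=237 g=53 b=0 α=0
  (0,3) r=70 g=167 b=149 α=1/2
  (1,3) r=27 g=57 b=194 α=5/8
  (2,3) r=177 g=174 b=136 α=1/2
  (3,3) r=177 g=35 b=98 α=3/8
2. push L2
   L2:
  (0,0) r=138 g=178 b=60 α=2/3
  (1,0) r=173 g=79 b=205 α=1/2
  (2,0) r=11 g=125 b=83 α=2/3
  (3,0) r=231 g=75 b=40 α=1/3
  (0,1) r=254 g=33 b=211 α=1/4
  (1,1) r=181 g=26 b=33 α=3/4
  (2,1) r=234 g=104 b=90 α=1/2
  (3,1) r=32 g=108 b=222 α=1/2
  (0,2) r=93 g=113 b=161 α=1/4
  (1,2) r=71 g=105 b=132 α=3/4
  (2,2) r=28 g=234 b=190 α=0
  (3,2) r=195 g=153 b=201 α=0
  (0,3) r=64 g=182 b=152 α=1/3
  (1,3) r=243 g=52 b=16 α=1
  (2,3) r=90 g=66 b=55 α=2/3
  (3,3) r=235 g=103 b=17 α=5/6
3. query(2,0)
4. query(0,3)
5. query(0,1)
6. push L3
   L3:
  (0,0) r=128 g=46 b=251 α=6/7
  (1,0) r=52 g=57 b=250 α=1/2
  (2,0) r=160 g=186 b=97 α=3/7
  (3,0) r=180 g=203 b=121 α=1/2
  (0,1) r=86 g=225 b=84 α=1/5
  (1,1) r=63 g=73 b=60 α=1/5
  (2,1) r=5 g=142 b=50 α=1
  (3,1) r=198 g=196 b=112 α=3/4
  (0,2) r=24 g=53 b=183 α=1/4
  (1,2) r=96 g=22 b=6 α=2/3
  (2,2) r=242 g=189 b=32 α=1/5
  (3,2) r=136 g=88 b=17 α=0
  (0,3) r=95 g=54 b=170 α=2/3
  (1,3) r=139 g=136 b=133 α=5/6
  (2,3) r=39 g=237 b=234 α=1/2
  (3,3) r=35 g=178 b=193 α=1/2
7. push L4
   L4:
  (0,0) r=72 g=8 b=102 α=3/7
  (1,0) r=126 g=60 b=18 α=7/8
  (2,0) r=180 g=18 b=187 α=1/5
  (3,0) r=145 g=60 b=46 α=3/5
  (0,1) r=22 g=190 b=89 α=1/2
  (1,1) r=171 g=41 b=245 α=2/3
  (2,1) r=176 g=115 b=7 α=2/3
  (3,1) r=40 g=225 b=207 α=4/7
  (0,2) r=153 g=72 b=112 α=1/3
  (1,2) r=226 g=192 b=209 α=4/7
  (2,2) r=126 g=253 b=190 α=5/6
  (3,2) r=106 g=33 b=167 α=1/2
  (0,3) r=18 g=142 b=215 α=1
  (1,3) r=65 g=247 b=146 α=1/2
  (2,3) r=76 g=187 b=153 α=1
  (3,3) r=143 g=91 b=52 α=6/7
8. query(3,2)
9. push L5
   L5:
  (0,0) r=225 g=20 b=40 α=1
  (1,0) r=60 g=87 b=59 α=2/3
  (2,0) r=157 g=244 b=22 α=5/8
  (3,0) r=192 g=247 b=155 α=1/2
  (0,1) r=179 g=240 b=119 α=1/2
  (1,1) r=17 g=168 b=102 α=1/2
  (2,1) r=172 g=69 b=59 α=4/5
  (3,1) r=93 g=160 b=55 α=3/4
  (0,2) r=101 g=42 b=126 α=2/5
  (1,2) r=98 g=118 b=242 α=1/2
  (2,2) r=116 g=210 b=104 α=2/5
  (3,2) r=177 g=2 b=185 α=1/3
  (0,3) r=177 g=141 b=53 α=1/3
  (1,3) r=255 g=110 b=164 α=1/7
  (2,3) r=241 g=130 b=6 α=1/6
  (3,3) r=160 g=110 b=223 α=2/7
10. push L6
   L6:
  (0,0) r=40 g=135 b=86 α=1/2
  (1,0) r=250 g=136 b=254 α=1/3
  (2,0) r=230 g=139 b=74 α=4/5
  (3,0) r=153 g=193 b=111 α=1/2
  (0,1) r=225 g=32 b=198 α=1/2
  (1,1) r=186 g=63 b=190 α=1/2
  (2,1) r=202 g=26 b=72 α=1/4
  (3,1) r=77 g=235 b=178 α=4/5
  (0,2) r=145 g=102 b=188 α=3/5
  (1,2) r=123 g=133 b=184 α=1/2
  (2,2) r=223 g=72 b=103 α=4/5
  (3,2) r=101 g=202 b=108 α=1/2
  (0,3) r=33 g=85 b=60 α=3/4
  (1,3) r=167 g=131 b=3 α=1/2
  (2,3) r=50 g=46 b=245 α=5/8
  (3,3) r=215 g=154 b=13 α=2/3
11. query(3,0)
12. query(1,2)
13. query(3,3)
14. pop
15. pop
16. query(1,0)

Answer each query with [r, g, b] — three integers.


query (2,0) [L1,L2] — begin 0,0,0
after L1 α=1/4: [51/4, 55, 13]
after L2 α=2/3: [139/12, 305/3, 179/3]
→ [12, 102, 60]

at x=0,y=3 over L1,L2:
+L1 (α=1/2) → [35, 167/2, 149/2]
+L2 (α=1/3) → [134/3, 349/3, 301/3]
rounded: [45, 116, 100]

(0,1) stack=L1,L2; from [0,0,0]:
after L1 α=3/5: [516/5, 471/5, 171/5]
after L2 α=1/4: [1409/10, 789/10, 392/5]
= [141, 79, 78]

query (3,2) [L1,L2,L3,L4] — begin 0,0,0
+L1 (α=0) → [0, 0, 0]
+L2 (α=0) → [0, 0, 0]
+L3 (α=0) → [0, 0, 0]
+L4 (α=1/2) → [53, 33/2, 167/2]
rounded: [53, 16, 84]

(3,0) stack=L1,L2,L3,L4,L5,L6; from [0,0,0]:
after L1 α=3/8: [63/2, 375/4, 633/8]
after L2 α=1/3: [98, 175/2, 793/12]
after L3 α=1/2: [139, 581/4, 2245/24]
after L4 α=3/5: [713/5, 941/10, 3901/60]
after L5 α=1/2: [1673/10, 3411/20, 13201/120]
after L6 α=1/2: [3203/20, 7271/40, 26521/240]
rounded: [160, 182, 111]

query (1,2) [L1,L2,L3,L4,L5,L6] — begin 0,0,0
after L1 α=5/7: [620/7, 1005/7, 325/7]
after L2 α=3/4: [2111/28, 1605/14, 3097/28]
after L3 α=2/3: [7487/84, 2221/42, 3433/84]
after L4 α=4/7: [32799/196, 12973/98, 26841/196]
after L5 α=1/2: [52007/392, 24537/196, 74273/392]
after L6 α=1/2: [100223/784, 50605/392, 146401/784]
= [128, 129, 187]

query (3,3) [L1,L2,L3,L4,L5,L6] — begin 0,0,0
after L1 α=3/8: [531/8, 105/8, 147/4]
after L2 α=5/6: [9931/48, 4225/48, 487/24]
after L3 α=1/2: [11611/96, 12769/96, 5119/48]
after L4 α=6/7: [93979/672, 65185/672, 20095/336]
after L5 α=2/7: [684935/4704, 473765/4704, 250331/2352]
after L6 α=2/3: [2707655/14112, 1922597/14112, 311483/7056]
→ [192, 136, 44]

query (1,0) [L1,L2,L3,L4] — begin 0,0,0
+L1 (α=1/3) → [215/3, 11, 199/3]
+L2 (α=1/2) → [367/3, 45, 407/3]
+L3 (α=1/2) → [523/6, 51, 1157/6]
+L4 (α=7/8) → [5815/48, 471/8, 1913/48]
→ [121, 59, 40]
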